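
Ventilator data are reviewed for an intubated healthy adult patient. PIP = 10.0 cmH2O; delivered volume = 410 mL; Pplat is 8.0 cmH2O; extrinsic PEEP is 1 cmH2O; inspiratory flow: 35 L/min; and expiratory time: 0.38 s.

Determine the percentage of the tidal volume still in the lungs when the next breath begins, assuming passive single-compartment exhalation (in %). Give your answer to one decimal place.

Flow: 35 L/min ÷ 60 = 0.5833 L/s.
R = (PIP − Pplat)/V̇ = (10.0 − 8.0) / 0.5833 = 2.0/0.5833 = 3.429 cmH2O·s/L.
C = Vt/(Pplat − PEEP) = 410.0 / (8.0 − 1) = 410.0/7.0 = 58.571 mL/cmH2O.
τ = R × C = 3.429 × 0.05857 L/cmH2O = 0.2008 s.
Fraction remaining at end-expiration = e^(−Te/τ) = e^(−0.38/0.2008) = 0.1507 → 15.07%.

15.1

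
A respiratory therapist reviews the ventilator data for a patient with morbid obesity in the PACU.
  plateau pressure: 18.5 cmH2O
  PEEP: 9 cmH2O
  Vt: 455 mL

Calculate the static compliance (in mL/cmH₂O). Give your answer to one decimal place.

Cstat = Vt / (Pplat − PEEP) = 455 / (18.5 − 9) = 455 / 9.5 = 47.895 mL/cmH2O.

47.9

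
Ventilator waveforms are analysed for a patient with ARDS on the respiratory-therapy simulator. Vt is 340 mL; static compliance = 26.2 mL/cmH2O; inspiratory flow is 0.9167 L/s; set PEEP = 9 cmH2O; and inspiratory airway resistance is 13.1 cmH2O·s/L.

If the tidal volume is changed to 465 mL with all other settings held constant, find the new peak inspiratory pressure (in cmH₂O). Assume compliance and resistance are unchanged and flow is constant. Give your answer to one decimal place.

PIP = Vt/C + R·V̇ + PEEP (constant-flow equation of motion).
Only the elastic term changes: ΔPIP = ΔVt / C = (465 − 340) / 26.2 = 4.771 cmH2O.
Original PIP = 340/26.2 + 13.1×0.9167 + 9 = 33.986 cmH2O; new PIP = 33.986 + (4.771) = 38.757 cmH2O.

38.8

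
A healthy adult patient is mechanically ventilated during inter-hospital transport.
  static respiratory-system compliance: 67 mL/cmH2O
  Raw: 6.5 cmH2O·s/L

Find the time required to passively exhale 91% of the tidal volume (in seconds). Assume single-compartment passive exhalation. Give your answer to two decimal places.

1.05

τ = R × C = 6.5 × 67 mL/cmH2O = 6.5 × 0.067 L/cmH2O = 0.4355 s.
Exhaled fraction f = 1 − e^(−t/τ) → t = −τ·ln(1 − f) = −0.4355·ln(0.09) = 1.049 s.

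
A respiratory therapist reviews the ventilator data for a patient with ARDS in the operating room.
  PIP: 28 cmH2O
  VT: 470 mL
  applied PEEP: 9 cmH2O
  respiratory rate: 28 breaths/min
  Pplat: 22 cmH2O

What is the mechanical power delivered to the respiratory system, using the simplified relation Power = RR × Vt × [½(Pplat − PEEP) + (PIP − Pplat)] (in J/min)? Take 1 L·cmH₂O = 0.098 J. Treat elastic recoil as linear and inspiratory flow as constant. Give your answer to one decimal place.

Per-breath work = Vt × [½(Pplat−PEEP) + (PIP−Pplat)] = 0.470 × [0.5×13.0 + 6.0] = 0.470 × 12.5 = 5.875 L·cmH2O.
Power = 28 × 5.875 = 164.5 L·cmH2O/min.
× 0.098 J/(L·cmH2O) → 16.121 J/min.

16.1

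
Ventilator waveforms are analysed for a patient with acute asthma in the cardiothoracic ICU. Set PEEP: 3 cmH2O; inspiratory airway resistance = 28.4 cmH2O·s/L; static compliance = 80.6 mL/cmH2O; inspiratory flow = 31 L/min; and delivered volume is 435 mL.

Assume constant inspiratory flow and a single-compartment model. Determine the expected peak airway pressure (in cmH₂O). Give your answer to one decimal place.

Flow: 31 L/min ÷ 60 = 0.5167 L/s.
Equation of motion (constant flow): PIP = Vt/C + R·V̇ + PEEP.
PIP = 435/80.6 + 28.4×0.5167 + 3 = 5.397 + 14.674 + 3 = 23.071 cmH2O.

23.1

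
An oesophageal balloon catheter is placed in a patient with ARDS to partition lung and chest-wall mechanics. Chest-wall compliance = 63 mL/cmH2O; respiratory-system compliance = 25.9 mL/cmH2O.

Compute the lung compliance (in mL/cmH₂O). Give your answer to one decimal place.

1/CL = 1/Crs − 1/Ccw.
1/CL = 1/25.9 − 1/63 = 0.02274.
CL = 43.975 mL/cmH2O.

44.0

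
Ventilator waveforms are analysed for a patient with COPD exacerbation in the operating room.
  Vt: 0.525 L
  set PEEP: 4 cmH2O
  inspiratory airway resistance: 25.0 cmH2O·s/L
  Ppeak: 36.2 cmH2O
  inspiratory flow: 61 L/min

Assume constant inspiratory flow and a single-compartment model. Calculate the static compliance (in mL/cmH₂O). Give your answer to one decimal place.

Flow: 61 L/min ÷ 60 = 1.0167 L/s.
Equation of motion (constant flow): PIP = Vt/C + R·V̇ + PEEP.
Vt/C = PIP − R·V̇ − PEEP = 36.2 − 25.0×1.0167 − 4 = 36.2 − 25.418 − 4 = 6.782 cmH2O.
C = Vt / 6.782 = 525 / 6.782 = 77.411 mL/cmH2O.

77.4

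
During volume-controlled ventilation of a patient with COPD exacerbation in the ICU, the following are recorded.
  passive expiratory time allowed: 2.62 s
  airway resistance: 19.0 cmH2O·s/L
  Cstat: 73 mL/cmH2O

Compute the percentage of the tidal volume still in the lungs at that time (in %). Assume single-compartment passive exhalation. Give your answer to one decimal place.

15.1

τ = R × C = 19.0 × 73 mL/cmH2O = 19.0 × 0.073 L/cmH2O = 1.387 s.
Passive exhalation: V(t)/V₀ = e^(−t/τ) = e^(−2.62/1.387) = 0.1512.
Fraction remaining = 0.1512 → 15.12%.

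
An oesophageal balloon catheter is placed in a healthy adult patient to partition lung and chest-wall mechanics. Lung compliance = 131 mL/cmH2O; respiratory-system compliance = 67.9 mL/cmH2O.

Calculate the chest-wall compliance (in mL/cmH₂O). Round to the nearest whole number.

1/Ccw = 1/Crs − 1/CL.
1/Ccw = 1/67.9 − 1/131 = 0.007094.
Ccw = 140.96 mL/cmH2O.

141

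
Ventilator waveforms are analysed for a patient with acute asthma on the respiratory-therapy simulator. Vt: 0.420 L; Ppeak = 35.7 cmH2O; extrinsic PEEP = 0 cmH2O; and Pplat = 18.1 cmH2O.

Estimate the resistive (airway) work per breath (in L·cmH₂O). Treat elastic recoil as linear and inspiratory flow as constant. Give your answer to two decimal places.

With constant inspiratory flow the resistive pressure is constant at PIP − Pplat = 35.7 − 18.1 = 17.6 cmH2O, so resistive work = 17.6 × 0.420 = 7.392 L·cmH2O.

7.39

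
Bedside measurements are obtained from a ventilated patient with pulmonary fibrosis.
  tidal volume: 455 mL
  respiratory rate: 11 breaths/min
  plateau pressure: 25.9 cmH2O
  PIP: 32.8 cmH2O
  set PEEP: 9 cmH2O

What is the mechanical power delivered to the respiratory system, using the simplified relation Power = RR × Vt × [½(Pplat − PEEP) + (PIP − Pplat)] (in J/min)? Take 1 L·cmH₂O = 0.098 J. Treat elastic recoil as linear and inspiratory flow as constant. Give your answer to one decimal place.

Per-breath work = Vt × [½(Pplat−PEEP) + (PIP−Pplat)] = 0.455 × [0.5×16.9 + 6.9] = 0.455 × 15.35 = 6.984 L·cmH2O.
Power = 11 × 6.984 = 76.824 L·cmH2O/min.
× 0.098 J/(L·cmH2O) → 7.529 J/min.

7.5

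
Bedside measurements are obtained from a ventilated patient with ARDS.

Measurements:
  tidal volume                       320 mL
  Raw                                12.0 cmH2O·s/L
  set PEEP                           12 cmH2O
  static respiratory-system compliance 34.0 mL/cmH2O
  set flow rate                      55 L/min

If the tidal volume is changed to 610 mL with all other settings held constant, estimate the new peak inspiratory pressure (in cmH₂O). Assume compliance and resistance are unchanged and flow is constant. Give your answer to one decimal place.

40.9

Flow: 55 L/min ÷ 60 = 0.9167 L/s.
PIP = Vt/C + R·V̇ + PEEP (constant-flow equation of motion).
Only the elastic term changes: ΔPIP = ΔVt / C = (610 − 320) / 34.0 = 8.529 cmH2O.
Original PIP = 320/34.0 + 12.0×0.9167 + 12 = 32.412 cmH2O; new PIP = 32.412 + (8.529) = 40.941 cmH2O.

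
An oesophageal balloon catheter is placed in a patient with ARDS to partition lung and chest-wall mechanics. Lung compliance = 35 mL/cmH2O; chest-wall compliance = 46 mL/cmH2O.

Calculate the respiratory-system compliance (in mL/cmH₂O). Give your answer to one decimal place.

Lung and chest wall are elastances in series: 1/Crs = 1/CL + 1/Ccw.
1/Crs = 1/35 + 1/46 = 0.05031.
Crs = 19.877 mL/cmH2O.

19.9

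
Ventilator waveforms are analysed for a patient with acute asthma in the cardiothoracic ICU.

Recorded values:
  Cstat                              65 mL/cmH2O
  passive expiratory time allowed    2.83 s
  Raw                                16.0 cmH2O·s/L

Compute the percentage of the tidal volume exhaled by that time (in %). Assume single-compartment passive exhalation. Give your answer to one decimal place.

τ = R × C = 16.0 × 65 mL/cmH2O = 16.0 × 0.065 L/cmH2O = 1.04 s.
Passive exhalation: V(t)/V₀ = e^(−t/τ) = e^(−2.83/1.04) = 0.0658.
Fraction exhaled = 1 − 0.0658 = 0.9342 → 93.42%.

93.4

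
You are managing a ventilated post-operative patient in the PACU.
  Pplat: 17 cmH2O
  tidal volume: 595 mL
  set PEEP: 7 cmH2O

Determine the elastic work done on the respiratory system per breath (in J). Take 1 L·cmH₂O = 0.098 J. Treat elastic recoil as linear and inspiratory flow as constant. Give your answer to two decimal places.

Elastic work ≈ ½ × (Pplat − PEEP) × Vt = 0.5 × (17 − 7) × 0.595 L = 0.5 × 10.0 × 0.595 = 2.975 L·cmH2O.
× 0.098 J/(L·cmH2O) → 0.2916 J.

0.29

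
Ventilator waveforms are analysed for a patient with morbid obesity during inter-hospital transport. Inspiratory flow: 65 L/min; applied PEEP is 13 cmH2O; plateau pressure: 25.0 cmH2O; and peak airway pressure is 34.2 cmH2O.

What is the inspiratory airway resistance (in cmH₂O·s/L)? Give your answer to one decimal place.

8.5

Flow: 65 L/min ÷ 60 = 1.0833 L/s.
Raw = (PIP − Pplat) / flow = (34.2 − 25.0) / 1.0833 = 9.2 / 1.0833 = 8.493 cmH2O·s/L.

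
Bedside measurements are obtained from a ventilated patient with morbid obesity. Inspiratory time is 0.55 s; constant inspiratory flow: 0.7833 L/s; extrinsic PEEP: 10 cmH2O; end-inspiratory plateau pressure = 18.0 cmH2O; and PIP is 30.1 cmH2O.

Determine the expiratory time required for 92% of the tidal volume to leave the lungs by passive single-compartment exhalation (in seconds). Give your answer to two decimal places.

2.10

Vt = flow × Ti = 0.7833 L/s × 0.55 s × 1000 mL/L = 430.82 mL.
R = (PIP − Pplat)/V̇ = (30.1 − 18.0) / 0.7833 = 12.1/0.7833 = 15.447 cmH2O·s/L.
C = Vt/(Pplat − PEEP) = 430.82 / (18.0 − 10) = 430.82/8.0 = 53.853 mL/cmH2O.
τ = R × C = 15.447 × 0.05385 L/cmH2O = 0.8318 s.
t = −τ·ln(1 − 0.92) = −0.8318·ln(0.08) = 2.101 s.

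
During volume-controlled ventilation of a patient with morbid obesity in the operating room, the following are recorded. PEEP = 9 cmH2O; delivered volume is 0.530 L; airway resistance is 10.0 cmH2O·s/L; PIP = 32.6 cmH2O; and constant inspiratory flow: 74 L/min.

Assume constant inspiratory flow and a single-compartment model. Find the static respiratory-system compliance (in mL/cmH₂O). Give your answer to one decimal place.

Flow: 74 L/min ÷ 60 = 1.2333 L/s.
Equation of motion (constant flow): PIP = Vt/C + R·V̇ + PEEP.
Vt/C = PIP − R·V̇ − PEEP = 32.6 − 10.0×1.2333 − 9 = 32.6 − 12.333 − 9 = 11.267 cmH2O.
C = Vt / 11.267 = 530 / 11.267 = 47.04 mL/cmH2O.

47.0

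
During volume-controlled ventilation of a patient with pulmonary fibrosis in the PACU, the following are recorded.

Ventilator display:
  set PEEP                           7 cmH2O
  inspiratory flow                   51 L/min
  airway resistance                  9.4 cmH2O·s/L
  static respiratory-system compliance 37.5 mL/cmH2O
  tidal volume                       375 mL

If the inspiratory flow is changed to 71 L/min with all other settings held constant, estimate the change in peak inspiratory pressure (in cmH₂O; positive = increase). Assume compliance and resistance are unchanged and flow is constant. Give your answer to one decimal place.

Flow: 51 L/min ÷ 60 = 0.85 L/s.
New flow: 71 L/min ÷ 60 = 1.1833 L/s.
PIP = Vt/C + R·V̇ + PEEP (constant-flow equation of motion).
Only the resistive term changes: ΔPIP = R × ΔV̇ = 9.4 × (1.1833 − 0.85) = 9.4 × 0.3333 = 3.133 cmH2O.

3.1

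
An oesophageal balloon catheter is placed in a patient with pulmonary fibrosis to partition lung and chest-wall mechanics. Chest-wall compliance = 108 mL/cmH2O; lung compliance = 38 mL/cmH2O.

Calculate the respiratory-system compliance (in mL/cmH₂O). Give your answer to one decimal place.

28.1

Lung and chest wall are elastances in series: 1/Crs = 1/CL + 1/Ccw.
1/Crs = 1/38 + 1/108 = 0.03558.
Crs = 28.106 mL/cmH2O.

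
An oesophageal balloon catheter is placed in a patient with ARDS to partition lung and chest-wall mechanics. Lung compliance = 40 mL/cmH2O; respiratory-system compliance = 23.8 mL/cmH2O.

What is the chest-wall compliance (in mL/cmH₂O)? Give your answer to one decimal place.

1/Ccw = 1/Crs − 1/CL.
1/Ccw = 1/23.8 − 1/40 = 0.01702.
Ccw = 58.754 mL/cmH2O.

58.8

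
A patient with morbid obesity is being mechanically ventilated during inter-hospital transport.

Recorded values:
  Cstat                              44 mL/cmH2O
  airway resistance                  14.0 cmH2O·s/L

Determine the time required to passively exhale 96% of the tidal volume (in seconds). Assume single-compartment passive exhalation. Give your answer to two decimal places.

1.98

τ = R × C = 14.0 × 44 mL/cmH2O = 14.0 × 0.044 L/cmH2O = 0.616 s.
Exhaled fraction f = 1 − e^(−t/τ) → t = −τ·ln(1 − f) = −0.616·ln(0.04) = 1.983 s.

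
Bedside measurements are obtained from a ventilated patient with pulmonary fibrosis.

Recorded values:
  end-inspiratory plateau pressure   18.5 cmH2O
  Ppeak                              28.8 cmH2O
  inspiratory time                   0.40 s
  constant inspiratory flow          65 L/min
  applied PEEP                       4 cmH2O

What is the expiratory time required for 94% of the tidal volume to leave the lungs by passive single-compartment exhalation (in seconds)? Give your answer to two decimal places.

0.80

Flow: 65 L/min ÷ 60 = 1.0833 L/s.
Vt = flow × Ti = 1.0833 L/s × 0.40 s × 1000 mL/L = 433.32 mL.
R = (PIP − Pplat)/V̇ = (28.8 − 18.5) / 1.0833 = 10.3/1.0833 = 9.508 cmH2O·s/L.
C = Vt/(Pplat − PEEP) = 433.32 / (18.5 − 4) = 433.32/14.5 = 29.884 mL/cmH2O.
τ = R × C = 9.508 × 0.02988 L/cmH2O = 0.2841 s.
t = −τ·ln(1 − 0.94) = −0.2841·ln(0.06) = 0.7993 s.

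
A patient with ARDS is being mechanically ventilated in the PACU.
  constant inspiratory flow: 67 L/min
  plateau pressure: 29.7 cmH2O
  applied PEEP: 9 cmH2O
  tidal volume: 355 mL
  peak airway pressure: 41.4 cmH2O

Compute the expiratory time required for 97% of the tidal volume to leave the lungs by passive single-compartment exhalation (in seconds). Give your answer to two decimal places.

0.63

Flow: 67 L/min ÷ 60 = 1.1167 L/s.
R = (PIP − Pplat)/V̇ = (41.4 − 29.7) / 1.1167 = 11.7/1.1167 = 10.477 cmH2O·s/L.
C = Vt/(Pplat − PEEP) = 355.0 / (29.7 − 9) = 355.0/20.7 = 17.15 mL/cmH2O.
τ = R × C = 10.477 × 0.01715 L/cmH2O = 0.1797 s.
t = −τ·ln(1 − 0.97) = −0.1797·ln(0.03) = 0.6301 s.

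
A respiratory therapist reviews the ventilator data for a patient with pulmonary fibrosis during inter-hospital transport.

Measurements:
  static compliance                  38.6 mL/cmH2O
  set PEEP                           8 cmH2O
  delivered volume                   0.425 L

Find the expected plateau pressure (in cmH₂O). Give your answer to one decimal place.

Pplat = PEEP + Vt / Cstat = 8 + 425 / 38.6 = 8 + 11.01 = 19.01 cmH2O.

19.0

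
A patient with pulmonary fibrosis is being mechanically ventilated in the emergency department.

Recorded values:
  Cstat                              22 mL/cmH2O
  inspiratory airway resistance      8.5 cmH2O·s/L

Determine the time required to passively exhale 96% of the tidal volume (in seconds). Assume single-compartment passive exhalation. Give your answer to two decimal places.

0.60

τ = R × C = 8.5 × 22 mL/cmH2O = 8.5 × 0.022 L/cmH2O = 0.187 s.
Exhaled fraction f = 1 − e^(−t/τ) → t = −τ·ln(1 − f) = −0.187·ln(0.04) = 0.6019 s.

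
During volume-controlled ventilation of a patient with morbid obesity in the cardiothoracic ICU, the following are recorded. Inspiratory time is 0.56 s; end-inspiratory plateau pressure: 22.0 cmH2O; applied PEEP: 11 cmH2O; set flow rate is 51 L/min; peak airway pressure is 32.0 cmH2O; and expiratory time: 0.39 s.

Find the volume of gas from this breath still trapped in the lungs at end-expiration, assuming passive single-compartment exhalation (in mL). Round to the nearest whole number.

Flow: 51 L/min ÷ 60 = 0.85 L/s.
Vt = flow × Ti = 0.85 L/s × 0.56 s × 1000 mL/L = 476.0 mL.
R = (PIP − Pplat)/V̇ = (32.0 − 22.0) / 0.85 = 10.0/0.85 = 11.765 cmH2O·s/L.
C = Vt/(Pplat − PEEP) = 476.0 / (22.0 − 11) = 476.0/11.0 = 43.273 mL/cmH2O.
τ = R × C = 11.765 × 0.04327 L/cmH2O = 0.5091 s.
Fraction remaining = e^(−Te/τ) = e^(−0.39/0.5091) = 0.4648.
Trapped volume = 476.0 × 0.4648 = 221.24 mL.

221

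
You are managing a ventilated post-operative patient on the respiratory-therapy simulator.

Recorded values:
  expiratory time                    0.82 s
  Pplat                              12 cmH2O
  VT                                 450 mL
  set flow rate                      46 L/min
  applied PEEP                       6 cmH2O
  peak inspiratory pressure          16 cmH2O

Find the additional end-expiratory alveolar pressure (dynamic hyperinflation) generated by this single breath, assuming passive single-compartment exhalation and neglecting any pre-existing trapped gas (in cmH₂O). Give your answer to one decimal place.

0.7

Flow: 46 L/min ÷ 60 = 0.7667 L/s.
R = (PIP − Pplat)/V̇ = (16 − 12) / 0.7667 = 4.0/0.7667 = 5.217 cmH2O·s/L.
C = Vt/(Pplat − PEEP) = 450.0 / (12 − 6) = 450.0/6.0 = 75.0 mL/cmH2O.
τ = R × C = 5.217 × 0.075 L/cmH2O = 0.3913 s.
Fraction remaining = e^(−Te/τ) = e^(−0.82/0.3913) = 0.123; trapped volume = 450.0 × 0.123 = 55.35 mL.
Additional alveolar pressure from trapping ≈ V_trapped / C = 55.35 / 75.0 = 0.738 cmH2O.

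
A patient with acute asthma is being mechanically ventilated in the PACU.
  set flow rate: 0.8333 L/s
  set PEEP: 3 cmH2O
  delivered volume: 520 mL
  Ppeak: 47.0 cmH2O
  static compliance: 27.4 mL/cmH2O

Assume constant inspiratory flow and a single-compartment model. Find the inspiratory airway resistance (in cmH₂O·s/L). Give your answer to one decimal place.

30.0

Equation of motion (constant flow): PIP = Vt/C + R·V̇ + PEEP.
R·V̇ = PIP − Vt/C − PEEP = 47.0 − 520/27.4 − 3 = 47.0 − 18.978 − 3 = 25.022 cmH2O.
R = 25.022 / 0.8333 = 30.028 cmH2O·s/L.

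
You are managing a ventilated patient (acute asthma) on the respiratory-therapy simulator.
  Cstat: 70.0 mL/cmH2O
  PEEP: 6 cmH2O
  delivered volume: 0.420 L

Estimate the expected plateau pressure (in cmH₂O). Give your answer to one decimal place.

Pplat = PEEP + Vt / Cstat = 6 + 420 / 70.0 = 6 + 6.0 = 12.0 cmH2O.

12.0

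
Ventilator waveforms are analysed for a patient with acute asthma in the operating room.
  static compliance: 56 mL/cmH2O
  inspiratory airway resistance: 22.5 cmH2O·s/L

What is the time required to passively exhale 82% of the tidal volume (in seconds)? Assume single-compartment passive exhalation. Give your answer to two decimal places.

2.16

τ = R × C = 22.5 × 56 mL/cmH2O = 22.5 × 0.056 L/cmH2O = 1.26 s.
Exhaled fraction f = 1 − e^(−t/τ) → t = −τ·ln(1 − f) = −1.26·ln(0.18) = 2.161 s.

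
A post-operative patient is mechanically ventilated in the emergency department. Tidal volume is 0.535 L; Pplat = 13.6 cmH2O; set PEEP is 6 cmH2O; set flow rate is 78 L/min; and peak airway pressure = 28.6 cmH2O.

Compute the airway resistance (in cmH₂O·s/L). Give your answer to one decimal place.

11.5

Flow: 78 L/min ÷ 60 = 1.3 L/s.
Raw = (PIP − Pplat) / flow = (28.6 − 13.6) / 1.3 = 15.0 / 1.3 = 11.538 cmH2O·s/L.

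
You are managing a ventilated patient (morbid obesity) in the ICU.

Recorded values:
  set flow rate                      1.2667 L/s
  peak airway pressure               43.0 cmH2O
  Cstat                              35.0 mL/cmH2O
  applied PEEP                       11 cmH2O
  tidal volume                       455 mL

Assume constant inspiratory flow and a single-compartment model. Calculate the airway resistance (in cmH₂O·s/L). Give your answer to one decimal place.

15.0

Equation of motion (constant flow): PIP = Vt/C + R·V̇ + PEEP.
R·V̇ = PIP − Vt/C − PEEP = 43.0 − 455/35.0 − 11 = 43.0 − 13.0 − 11 = 19.0 cmH2O.
R = 19.0 / 1.2667 = 15.0 cmH2O·s/L.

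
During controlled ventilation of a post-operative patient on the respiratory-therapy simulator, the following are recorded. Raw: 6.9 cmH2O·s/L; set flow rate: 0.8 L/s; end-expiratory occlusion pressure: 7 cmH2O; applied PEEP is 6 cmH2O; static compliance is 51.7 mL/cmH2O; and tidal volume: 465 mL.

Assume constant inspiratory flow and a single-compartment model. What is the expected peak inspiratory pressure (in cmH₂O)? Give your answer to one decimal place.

21.5

Total PEEP = 7 cmH2O (set 6 + intrinsic 1); this is the baseline alveolar pressure.
Equation of motion (constant flow): PIP = Vt/C + R·V̇ + PEEP.
PIP = 465/51.7 + 6.9×0.8 + 7 = 8.994 + 5.52 + 7 = 21.514 cmH2O.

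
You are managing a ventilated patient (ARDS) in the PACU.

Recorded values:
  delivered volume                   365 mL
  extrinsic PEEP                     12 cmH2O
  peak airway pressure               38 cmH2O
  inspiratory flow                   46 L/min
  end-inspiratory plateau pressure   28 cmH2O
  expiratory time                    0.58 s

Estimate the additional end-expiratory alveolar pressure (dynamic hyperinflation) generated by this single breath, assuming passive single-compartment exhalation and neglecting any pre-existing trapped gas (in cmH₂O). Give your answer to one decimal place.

Flow: 46 L/min ÷ 60 = 0.7667 L/s.
R = (PIP − Pplat)/V̇ = (38 − 28) / 0.7667 = 10.0/0.7667 = 13.043 cmH2O·s/L.
C = Vt/(Pplat − PEEP) = 365.0 / (28 − 12) = 365.0/16.0 = 22.813 mL/cmH2O.
τ = R × C = 13.043 × 0.02281 L/cmH2O = 0.2975 s.
Fraction remaining = e^(−Te/τ) = e^(−0.58/0.2975) = 0.1423; trapped volume = 365.0 × 0.1423 = 51.94 mL.
Additional alveolar pressure from trapping ≈ V_trapped / C = 51.94 / 22.813 = 2.277 cmH2O.

2.3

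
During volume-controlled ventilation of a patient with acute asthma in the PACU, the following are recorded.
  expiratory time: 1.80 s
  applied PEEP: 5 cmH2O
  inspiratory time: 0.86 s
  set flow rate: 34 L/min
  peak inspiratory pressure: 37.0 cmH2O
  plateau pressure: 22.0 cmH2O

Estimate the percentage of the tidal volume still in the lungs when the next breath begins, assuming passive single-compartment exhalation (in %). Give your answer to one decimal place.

9.3

Flow: 34 L/min ÷ 60 = 0.5667 L/s.
Vt = flow × Ti = 0.5667 L/s × 0.86 s × 1000 mL/L = 487.36 mL.
R = (PIP − Pplat)/V̇ = (37.0 − 22.0) / 0.5667 = 15.0/0.5667 = 26.469 cmH2O·s/L.
C = Vt/(Pplat − PEEP) = 487.36 / (22.0 − 5) = 487.36/17.0 = 28.668 mL/cmH2O.
τ = R × C = 26.469 × 0.02867 L/cmH2O = 0.7589 s.
Fraction remaining at end-expiration = e^(−Te/τ) = e^(−1.80/0.7589) = 0.09331 → 9.331%.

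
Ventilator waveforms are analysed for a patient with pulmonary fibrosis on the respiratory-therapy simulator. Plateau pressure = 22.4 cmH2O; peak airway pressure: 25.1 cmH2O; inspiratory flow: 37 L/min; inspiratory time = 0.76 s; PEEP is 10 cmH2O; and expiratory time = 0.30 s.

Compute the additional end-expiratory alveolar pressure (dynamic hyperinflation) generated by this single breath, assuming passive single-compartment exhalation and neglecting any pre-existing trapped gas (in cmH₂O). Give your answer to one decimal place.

Flow: 37 L/min ÷ 60 = 0.6167 L/s.
Vt = flow × Ti = 0.6167 L/s × 0.76 s × 1000 mL/L = 468.69 mL.
R = (PIP − Pplat)/V̇ = (25.1 − 22.4) / 0.6167 = 2.7/0.6167 = 4.378 cmH2O·s/L.
C = Vt/(Pplat − PEEP) = 468.69 / (22.4 − 10) = 468.69/12.4 = 37.798 mL/cmH2O.
τ = R × C = 4.378 × 0.0378 L/cmH2O = 0.1655 s.
Fraction remaining = e^(−Te/τ) = e^(−0.30/0.1655) = 0.1632; trapped volume = 468.69 × 0.1632 = 76.49 mL.
Additional alveolar pressure from trapping ≈ V_trapped / C = 76.49 / 37.798 = 2.024 cmH2O.

2.0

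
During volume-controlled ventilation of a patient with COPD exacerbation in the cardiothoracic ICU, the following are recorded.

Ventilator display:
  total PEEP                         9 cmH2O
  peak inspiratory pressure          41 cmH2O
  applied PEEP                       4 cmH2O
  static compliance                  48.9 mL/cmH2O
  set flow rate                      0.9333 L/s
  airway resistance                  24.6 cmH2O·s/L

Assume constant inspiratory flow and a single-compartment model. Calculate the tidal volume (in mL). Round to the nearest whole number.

Total PEEP = 9 cmH2O (set 4 + intrinsic 5); this is the baseline alveolar pressure.
Equation of motion (constant flow): PIP = Vt/C + R·V̇ + PEEP.
Vt/C = PIP − R·V̇ − PEEP = 41 − 22.959 − 9 = 9.041 cmH2O.
Vt = C × 9.041 = 48.9 × 9.041 = 442.1 mL.

442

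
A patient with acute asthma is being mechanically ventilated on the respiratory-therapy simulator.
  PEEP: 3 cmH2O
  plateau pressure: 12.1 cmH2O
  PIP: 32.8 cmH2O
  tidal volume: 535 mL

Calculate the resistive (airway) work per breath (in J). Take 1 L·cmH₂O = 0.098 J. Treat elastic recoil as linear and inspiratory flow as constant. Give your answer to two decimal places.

With constant inspiratory flow the resistive pressure is constant at PIP − Pplat = 32.8 − 12.1 = 20.7 cmH2O, so resistive work = 20.7 × 0.535 = 11.075 L·cmH2O.
× 0.098 J/(L·cmH2O) → 1.085 J.

1.09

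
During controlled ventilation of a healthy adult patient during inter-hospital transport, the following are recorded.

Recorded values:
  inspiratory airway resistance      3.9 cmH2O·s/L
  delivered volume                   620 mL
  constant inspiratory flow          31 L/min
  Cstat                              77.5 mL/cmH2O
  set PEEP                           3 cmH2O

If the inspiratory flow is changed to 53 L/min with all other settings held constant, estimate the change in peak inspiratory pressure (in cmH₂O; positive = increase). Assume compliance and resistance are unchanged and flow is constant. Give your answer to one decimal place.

1.4

Flow: 31 L/min ÷ 60 = 0.5167 L/s.
New flow: 53 L/min ÷ 60 = 0.8833 L/s.
PIP = Vt/C + R·V̇ + PEEP (constant-flow equation of motion).
Only the resistive term changes: ΔPIP = R × ΔV̇ = 3.9 × (0.8833 − 0.5167) = 3.9 × 0.3666 = 1.43 cmH2O.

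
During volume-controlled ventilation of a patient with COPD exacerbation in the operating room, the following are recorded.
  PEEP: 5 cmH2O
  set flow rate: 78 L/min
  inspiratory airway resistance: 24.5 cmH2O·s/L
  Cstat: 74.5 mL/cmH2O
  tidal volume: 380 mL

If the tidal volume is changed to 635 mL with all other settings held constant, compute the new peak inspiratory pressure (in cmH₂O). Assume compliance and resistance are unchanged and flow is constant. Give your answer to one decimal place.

Flow: 78 L/min ÷ 60 = 1.3 L/s.
PIP = Vt/C + R·V̇ + PEEP (constant-flow equation of motion).
Only the elastic term changes: ΔPIP = ΔVt / C = (635 − 380) / 74.5 = 3.423 cmH2O.
Original PIP = 380/74.5 + 24.5×1.3 + 5 = 41.951 cmH2O; new PIP = 41.951 + (3.423) = 45.374 cmH2O.

45.4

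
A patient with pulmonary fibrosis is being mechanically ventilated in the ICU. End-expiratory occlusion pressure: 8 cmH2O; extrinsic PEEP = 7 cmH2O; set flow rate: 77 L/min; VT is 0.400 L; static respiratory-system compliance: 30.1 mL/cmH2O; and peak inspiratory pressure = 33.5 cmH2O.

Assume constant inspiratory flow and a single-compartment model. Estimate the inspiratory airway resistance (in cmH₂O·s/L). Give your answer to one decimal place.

Flow: 77 L/min ÷ 60 = 1.2833 L/s.
Total PEEP = 8 cmH2O (set 7 + intrinsic 1); this is the baseline alveolar pressure.
Equation of motion (constant flow): PIP = Vt/C + R·V̇ + PEEP.
R·V̇ = PIP − Vt/C − PEEP = 33.5 − 400/30.1 − 8 = 33.5 − 13.289 − 8 = 12.211 cmH2O.
R = 12.211 / 1.2833 = 9.515 cmH2O·s/L.

9.5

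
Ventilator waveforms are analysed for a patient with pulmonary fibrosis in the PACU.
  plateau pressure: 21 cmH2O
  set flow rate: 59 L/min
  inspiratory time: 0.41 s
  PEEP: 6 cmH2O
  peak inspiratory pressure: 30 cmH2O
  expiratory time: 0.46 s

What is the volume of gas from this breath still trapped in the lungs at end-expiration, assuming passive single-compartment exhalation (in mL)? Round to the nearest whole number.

Flow: 59 L/min ÷ 60 = 0.9833 L/s.
Vt = flow × Ti = 0.9833 L/s × 0.41 s × 1000 mL/L = 403.15 mL.
R = (PIP − Pplat)/V̇ = (30 − 21) / 0.9833 = 9.0/0.9833 = 9.153 cmH2O·s/L.
C = Vt/(Pplat − PEEP) = 403.15 / (21 − 6) = 403.15/15.0 = 26.877 mL/cmH2O.
τ = R × C = 9.153 × 0.02688 L/cmH2O = 0.246 s.
Fraction remaining = e^(−Te/τ) = e^(−0.46/0.246) = 0.1541.
Trapped volume = 403.15 × 0.1541 = 62.125 mL.

62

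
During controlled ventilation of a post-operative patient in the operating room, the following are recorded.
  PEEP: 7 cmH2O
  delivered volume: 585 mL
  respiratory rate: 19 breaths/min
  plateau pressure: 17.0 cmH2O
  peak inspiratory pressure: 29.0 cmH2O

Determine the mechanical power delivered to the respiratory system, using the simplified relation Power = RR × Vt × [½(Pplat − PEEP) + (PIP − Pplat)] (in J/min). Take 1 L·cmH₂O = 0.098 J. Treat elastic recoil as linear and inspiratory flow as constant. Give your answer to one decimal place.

18.5

Per-breath work = Vt × [½(Pplat−PEEP) + (PIP−Pplat)] = 0.585 × [0.5×10.0 + 12.0] = 0.585 × 17.0 = 9.945 L·cmH2O.
Power = 19 × 9.945 = 188.96 L·cmH2O/min.
× 0.098 J/(L·cmH2O) → 18.518 J/min.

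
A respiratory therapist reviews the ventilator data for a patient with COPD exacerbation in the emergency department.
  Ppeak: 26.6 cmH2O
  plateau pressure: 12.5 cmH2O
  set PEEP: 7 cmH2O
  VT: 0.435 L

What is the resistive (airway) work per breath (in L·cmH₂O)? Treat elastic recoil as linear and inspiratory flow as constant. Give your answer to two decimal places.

With constant inspiratory flow the resistive pressure is constant at PIP − Pplat = 26.6 − 12.5 = 14.1 cmH2O, so resistive work = 14.1 × 0.435 = 6.134 L·cmH2O.

6.13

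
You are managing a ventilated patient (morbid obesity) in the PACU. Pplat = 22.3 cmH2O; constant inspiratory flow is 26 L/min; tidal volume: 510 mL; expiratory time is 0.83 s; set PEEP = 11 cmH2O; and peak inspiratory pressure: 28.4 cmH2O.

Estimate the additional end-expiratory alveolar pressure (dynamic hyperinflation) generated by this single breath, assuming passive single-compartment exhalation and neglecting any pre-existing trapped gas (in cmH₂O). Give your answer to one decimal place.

Flow: 26 L/min ÷ 60 = 0.4333 L/s.
R = (PIP − Pplat)/V̇ = (28.4 − 22.3) / 0.4333 = 6.1/0.4333 = 14.078 cmH2O·s/L.
C = Vt/(Pplat − PEEP) = 510.0 / (22.3 − 11) = 510.0/11.3 = 45.133 mL/cmH2O.
τ = R × C = 14.078 × 0.04513 L/cmH2O = 0.6353 s.
Fraction remaining = e^(−Te/τ) = e^(−0.83/0.6353) = 0.2708; trapped volume = 510.0 × 0.2708 = 138.11 mL.
Additional alveolar pressure from trapping ≈ V_trapped / C = 138.11 / 45.133 = 3.06 cmH2O.

3.1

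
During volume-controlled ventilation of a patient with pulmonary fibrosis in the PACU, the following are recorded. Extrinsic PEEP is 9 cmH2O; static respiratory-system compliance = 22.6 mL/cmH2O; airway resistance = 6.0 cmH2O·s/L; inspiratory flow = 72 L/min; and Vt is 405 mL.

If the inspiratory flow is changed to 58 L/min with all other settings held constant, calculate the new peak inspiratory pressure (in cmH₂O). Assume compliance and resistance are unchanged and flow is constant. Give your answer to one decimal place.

Flow: 72 L/min ÷ 60 = 1.2 L/s.
New flow: 58 L/min ÷ 60 = 0.9667 L/s.
PIP = Vt/C + R·V̇ + PEEP (constant-flow equation of motion).
Only the resistive term changes: ΔPIP = R × ΔV̇ = 6.0 × (0.9667 − 1.2) = 6.0 × -0.2333 = -1.4 cmH2O.
Original PIP = 405/22.6 + 6.0×1.2 + 9 = 34.12 cmH2O; new PIP = 34.12 + (-1.4) = 32.72 cmH2O.

32.7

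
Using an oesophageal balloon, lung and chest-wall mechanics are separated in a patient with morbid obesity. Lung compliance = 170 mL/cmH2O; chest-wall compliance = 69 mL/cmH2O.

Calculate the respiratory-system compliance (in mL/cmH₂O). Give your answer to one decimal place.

49.1

Lung and chest wall are elastances in series: 1/Crs = 1/CL + 1/Ccw.
1/Crs = 1/170 + 1/69 = 0.02038.
Crs = 49.068 mL/cmH2O.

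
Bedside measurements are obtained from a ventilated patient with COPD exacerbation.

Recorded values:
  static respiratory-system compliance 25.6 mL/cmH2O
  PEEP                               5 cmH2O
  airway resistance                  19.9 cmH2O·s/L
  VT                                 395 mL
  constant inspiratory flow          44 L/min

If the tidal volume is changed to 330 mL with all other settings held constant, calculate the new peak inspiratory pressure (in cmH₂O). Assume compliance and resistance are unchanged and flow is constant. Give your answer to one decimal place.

32.5

Flow: 44 L/min ÷ 60 = 0.7333 L/s.
PIP = Vt/C + R·V̇ + PEEP (constant-flow equation of motion).
Only the elastic term changes: ΔPIP = ΔVt / C = (330 − 395) / 25.6 = -2.539 cmH2O.
Original PIP = 395/25.6 + 19.9×0.7333 + 5 = 35.022 cmH2O; new PIP = 35.022 + (-2.539) = 32.483 cmH2O.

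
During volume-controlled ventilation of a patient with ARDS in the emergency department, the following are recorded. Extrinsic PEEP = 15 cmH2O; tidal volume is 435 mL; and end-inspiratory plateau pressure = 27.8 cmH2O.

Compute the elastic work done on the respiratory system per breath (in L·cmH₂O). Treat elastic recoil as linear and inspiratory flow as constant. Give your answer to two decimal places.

2.78

Elastic work ≈ ½ × (Pplat − PEEP) × Vt = 0.5 × (27.8 − 15) × 0.435 L = 0.5 × 12.8 × 0.435 = 2.784 L·cmH2O.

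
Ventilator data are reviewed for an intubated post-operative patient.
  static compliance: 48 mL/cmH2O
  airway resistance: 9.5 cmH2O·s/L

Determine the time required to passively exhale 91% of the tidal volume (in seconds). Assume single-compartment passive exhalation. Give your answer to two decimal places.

τ = R × C = 9.5 × 48 mL/cmH2O = 9.5 × 0.048 L/cmH2O = 0.456 s.
Exhaled fraction f = 1 − e^(−t/τ) → t = −τ·ln(1 − f) = −0.456·ln(0.09) = 1.098 s.

1.10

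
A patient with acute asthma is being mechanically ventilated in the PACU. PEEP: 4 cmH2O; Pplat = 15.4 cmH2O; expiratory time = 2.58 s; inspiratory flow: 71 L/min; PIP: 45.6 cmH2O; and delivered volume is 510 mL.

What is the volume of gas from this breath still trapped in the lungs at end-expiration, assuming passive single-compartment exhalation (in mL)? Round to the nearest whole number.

53

Flow: 71 L/min ÷ 60 = 1.1833 L/s.
R = (PIP − Pplat)/V̇ = (45.6 − 15.4) / 1.1833 = 30.2/1.1833 = 25.522 cmH2O·s/L.
C = Vt/(Pplat − PEEP) = 510.0 / (15.4 − 4) = 510.0/11.4 = 44.737 mL/cmH2O.
τ = R × C = 25.522 × 0.04474 L/cmH2O = 1.142 s.
Fraction remaining = e^(−Te/τ) = e^(−2.58/1.142) = 0.1044.
Trapped volume = 510.0 × 0.1044 = 53.244 mL.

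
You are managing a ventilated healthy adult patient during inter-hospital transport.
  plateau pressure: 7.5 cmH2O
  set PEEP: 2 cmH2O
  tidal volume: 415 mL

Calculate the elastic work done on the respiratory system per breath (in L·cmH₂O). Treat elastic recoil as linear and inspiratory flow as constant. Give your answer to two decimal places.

1.14

Elastic work ≈ ½ × (Pplat − PEEP) × Vt = 0.5 × (7.5 − 2) × 0.415 L = 0.5 × 5.5 × 0.415 = 1.141 L·cmH2O.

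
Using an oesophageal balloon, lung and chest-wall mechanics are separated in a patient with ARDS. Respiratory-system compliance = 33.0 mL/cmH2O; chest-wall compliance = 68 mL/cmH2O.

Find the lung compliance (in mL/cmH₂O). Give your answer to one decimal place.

1/CL = 1/Crs − 1/Ccw.
1/CL = 1/33.0 − 1/68 = 0.0156.
CL = 64.103 mL/cmH2O.

64.1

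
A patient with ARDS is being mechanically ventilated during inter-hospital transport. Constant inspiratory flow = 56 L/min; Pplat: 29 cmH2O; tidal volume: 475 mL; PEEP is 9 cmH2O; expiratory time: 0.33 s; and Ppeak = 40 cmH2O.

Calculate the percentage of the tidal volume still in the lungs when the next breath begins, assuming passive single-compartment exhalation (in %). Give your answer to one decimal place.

30.8

Flow: 56 L/min ÷ 60 = 0.9333 L/s.
R = (PIP − Pplat)/V̇ = (40 − 29) / 0.9333 = 11.0/0.9333 = 11.786 cmH2O·s/L.
C = Vt/(Pplat − PEEP) = 475.0 / (29 − 9) = 475.0/20.0 = 23.75 mL/cmH2O.
τ = R × C = 11.786 × 0.02375 L/cmH2O = 0.2799 s.
Fraction remaining at end-expiration = e^(−Te/τ) = e^(−0.33/0.2799) = 0.3076 → 30.76%.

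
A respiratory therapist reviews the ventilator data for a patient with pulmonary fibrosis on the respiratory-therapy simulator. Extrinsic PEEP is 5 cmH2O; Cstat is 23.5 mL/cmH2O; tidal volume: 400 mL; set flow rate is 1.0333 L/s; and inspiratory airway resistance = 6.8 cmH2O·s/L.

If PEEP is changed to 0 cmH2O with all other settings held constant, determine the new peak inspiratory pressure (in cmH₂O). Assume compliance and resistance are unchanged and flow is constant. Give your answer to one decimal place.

PIP = Vt/C + R·V̇ + PEEP (constant-flow equation of motion).
Only the baseline term changes: ΔPIP = ΔPEEP = 0 − 5 = -5.0 cmH2O.
Original PIP = 400/23.5 + 6.8×1.0333 + 5 = 29.048 cmH2O; new PIP = 29.048 + (-5.0) = 24.048 cmH2O.

24.0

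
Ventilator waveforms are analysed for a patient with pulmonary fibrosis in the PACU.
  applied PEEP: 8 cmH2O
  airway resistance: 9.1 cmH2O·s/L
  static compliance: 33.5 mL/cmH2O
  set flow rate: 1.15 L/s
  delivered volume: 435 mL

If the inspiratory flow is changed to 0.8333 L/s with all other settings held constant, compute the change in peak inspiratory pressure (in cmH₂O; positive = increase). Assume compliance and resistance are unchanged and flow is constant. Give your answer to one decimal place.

PIP = Vt/C + R·V̇ + PEEP (constant-flow equation of motion).
Only the resistive term changes: ΔPIP = R × ΔV̇ = 9.1 × (0.8333 − 1.15) = 9.1 × -0.3167 = -2.882 cmH2O.

-2.9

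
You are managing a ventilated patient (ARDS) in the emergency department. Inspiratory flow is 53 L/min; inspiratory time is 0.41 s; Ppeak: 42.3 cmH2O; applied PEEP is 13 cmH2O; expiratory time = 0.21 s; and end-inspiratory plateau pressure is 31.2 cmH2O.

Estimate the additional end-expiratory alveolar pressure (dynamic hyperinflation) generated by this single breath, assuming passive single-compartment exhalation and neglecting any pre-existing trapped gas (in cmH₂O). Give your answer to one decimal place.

Flow: 53 L/min ÷ 60 = 0.8833 L/s.
Vt = flow × Ti = 0.8833 L/s × 0.41 s × 1000 mL/L = 362.15 mL.
R = (PIP − Pplat)/V̇ = (42.3 − 31.2) / 0.8833 = 11.1/0.8833 = 12.567 cmH2O·s/L.
C = Vt/(Pplat − PEEP) = 362.15 / (31.2 − 13) = 362.15/18.2 = 19.898 mL/cmH2O.
τ = R × C = 12.567 × 0.0199 L/cmH2O = 0.2501 s.
Fraction remaining = e^(−Te/τ) = e^(−0.21/0.2501) = 0.4319; trapped volume = 362.15 × 0.4319 = 156.41 mL.
Additional alveolar pressure from trapping ≈ V_trapped / C = 156.41 / 19.898 = 7.861 cmH2O.

7.9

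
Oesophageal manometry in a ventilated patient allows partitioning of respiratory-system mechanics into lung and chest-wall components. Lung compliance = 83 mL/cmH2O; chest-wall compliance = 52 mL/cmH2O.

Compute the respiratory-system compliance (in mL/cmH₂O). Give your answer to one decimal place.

32.0

Lung and chest wall are elastances in series: 1/Crs = 1/CL + 1/Ccw.
1/Crs = 1/83 + 1/52 = 0.03128.
Crs = 31.969 mL/cmH2O.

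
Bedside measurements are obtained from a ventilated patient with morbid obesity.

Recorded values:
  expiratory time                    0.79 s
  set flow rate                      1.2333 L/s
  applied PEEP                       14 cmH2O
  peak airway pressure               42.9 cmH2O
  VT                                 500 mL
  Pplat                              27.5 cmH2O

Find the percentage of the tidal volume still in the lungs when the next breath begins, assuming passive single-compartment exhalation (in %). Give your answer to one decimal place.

R = (PIP − Pplat)/V̇ = (42.9 − 27.5) / 1.2333 = 15.4/1.2333 = 12.487 cmH2O·s/L.
C = Vt/(Pplat − PEEP) = 500.0 / (27.5 − 14) = 500.0/13.5 = 37.037 mL/cmH2O.
τ = R × C = 12.487 × 0.03704 L/cmH2O = 0.4625 s.
Fraction remaining at end-expiration = e^(−Te/τ) = e^(−0.79/0.4625) = 0.1812 → 18.12%.

18.1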